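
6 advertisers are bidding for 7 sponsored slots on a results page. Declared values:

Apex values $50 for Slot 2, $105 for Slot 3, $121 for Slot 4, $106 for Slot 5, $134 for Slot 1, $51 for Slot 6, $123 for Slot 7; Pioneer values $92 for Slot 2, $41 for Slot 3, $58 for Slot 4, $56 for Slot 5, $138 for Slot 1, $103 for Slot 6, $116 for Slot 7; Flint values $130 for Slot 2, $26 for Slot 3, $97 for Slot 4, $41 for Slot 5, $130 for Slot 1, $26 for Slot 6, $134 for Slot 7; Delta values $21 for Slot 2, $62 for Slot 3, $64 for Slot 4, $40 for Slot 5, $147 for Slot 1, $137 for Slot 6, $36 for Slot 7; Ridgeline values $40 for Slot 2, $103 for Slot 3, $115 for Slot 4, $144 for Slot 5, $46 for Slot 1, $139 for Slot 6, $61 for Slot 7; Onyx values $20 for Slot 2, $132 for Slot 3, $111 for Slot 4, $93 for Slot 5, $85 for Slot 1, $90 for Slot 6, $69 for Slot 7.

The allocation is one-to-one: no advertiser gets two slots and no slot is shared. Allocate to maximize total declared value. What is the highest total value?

Optimal: Apex→Slot 4 ($121), Pioneer→Slot 1 ($138), Flint→Slot 7 ($134), Delta→Slot 6 ($137), Ridgeline→Slot 5 ($144), Onyx→Slot 3 ($132) — total 121+138+134+137+144+132 = $806.
Row-greedy (each advertiser in turn takes its best remaining slot) gives $793, worse by 13.
Every other assignment is strictly worse.

Maximum total: $806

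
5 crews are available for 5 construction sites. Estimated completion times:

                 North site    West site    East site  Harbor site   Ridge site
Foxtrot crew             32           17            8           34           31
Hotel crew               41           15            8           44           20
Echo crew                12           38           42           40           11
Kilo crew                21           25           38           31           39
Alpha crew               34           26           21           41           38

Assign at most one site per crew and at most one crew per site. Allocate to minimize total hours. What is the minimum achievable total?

This is a one-to-one assignment (minimum-cost bipartite matching).
Optimal: Foxtrot crew→East site (8 hours), Hotel crew→West site (15 hours), Echo crew→Ridge site (11 hours), Kilo crew→North site (21 hours), Alpha crew→Harbor site (41 hours) — total 8+15+11+21+41 = 96 hours.
Column-greedy (each site in turn goes to its cheapest remaining crew) gives 104 hours, worse by 8.
Next-best assignment: Foxtrot crew→East site, Hotel crew→Ridge site, Echo crew→North site, Kilo crew→Harbor site, Alpha crew→West site = 97 hours.
Every other assignment is strictly worse.

Minimum total: 96 hours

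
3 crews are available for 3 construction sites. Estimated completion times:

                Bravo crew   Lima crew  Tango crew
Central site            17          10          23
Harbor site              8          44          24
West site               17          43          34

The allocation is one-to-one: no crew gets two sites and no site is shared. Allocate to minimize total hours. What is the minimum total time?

This is the linear assignment problem.
Optimal: Bravo crew→West site (17 hours), Lima crew→Central site (10 hours), Tango crew→Harbor site (24 hours) — total 17+10+24 = 51 hours.
Column-greedy (each site in turn goes to its cheapest remaining crew) gives 52 hours, worse by 1.
Swapping Bravo crew↔Lima crew (Bravo crew→Central site 17 hours, Lima crew→West site 43 hours) adds 33.
Every other assignment is strictly worse.

Min total: 51 hours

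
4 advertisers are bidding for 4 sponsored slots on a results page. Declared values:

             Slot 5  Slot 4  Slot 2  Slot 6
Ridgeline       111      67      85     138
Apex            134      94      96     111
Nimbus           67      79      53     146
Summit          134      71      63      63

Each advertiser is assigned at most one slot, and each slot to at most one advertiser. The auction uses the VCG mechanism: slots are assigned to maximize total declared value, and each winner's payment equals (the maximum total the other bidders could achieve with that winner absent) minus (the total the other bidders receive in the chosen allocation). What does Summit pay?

Summit pays $40.

Efficient allocation: Ridgeline→Slot 2 ($85), Apex→Slot 4 ($94), Nimbus→Slot 6 ($146), Summit→Slot 5 ($134); total welfare W = $459.
Summit receives Slot 5 at value $134, so the others get W − 134 = $325.
Without Summit: best allocation of the remaining 3 bidders over all 4 slots is Ridgeline→Slot 2 ($85), Apex→Slot 5 ($134), Nimbus→Slot 6 ($146), total $365.
VCG payment = (others' best without Summit) − (others' welfare with Summit) = 365 − 325 = $40.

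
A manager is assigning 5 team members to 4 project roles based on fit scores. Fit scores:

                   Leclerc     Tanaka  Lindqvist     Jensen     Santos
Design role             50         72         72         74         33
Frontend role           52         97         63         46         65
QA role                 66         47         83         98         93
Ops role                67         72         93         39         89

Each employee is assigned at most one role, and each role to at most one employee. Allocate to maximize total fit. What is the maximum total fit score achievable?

Maximum total: 357 pts

Optimal: Jensen→Design role (74 pts), Tanaka→Frontend role (97 pts), Santos→QA role (93 pts), Lindqvist→Ops role (93 pts) — total 74+97+93+93 = 357 pts.
Max-entry greedy (repeatedly take the single best remaining cell) gives 338 pts, worse by 19.
Swapping Jensen↔Lindqvist (Jensen→Ops role 39 pts, Lindqvist→Design role 72 pts) loses 56.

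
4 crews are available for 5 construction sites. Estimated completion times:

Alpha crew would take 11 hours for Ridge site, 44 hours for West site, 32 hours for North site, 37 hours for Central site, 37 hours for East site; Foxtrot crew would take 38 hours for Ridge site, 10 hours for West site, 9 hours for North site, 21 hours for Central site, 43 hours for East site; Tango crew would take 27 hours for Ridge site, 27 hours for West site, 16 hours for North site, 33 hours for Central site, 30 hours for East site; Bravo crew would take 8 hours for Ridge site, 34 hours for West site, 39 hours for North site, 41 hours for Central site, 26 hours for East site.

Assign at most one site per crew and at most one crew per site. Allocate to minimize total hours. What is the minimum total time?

Minimum total: 63 hours

This is a one-to-one assignment (minimum-cost bipartite matching).
Optimal: Alpha crew→Ridge site (11 hours), Foxtrot crew→West site (10 hours), Tango crew→North site (16 hours), Bravo crew→East site (26 hours) — total 11+10+16+26 = 63 hours.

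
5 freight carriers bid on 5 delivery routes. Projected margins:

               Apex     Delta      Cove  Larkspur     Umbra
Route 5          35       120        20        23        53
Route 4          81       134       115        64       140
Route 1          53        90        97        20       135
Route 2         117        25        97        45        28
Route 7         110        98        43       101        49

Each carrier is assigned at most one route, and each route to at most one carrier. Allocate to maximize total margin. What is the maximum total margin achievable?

Maximum total: $588k

Optimal: Apex→Route 2 ($117k), Delta→Route 5 ($120k), Cove→Route 4 ($115k), Larkspur→Route 7 ($101k), Umbra→Route 1 ($135k) — total 117+120+115+101+135 = $588k.
Max-entry greedy (repeatedly take the single best remaining cell) gives $575k, worse by 13.
Swapping Larkspur↔Delta (Larkspur→Route 5 $23k, Delta→Route 7 $98k) loses 100.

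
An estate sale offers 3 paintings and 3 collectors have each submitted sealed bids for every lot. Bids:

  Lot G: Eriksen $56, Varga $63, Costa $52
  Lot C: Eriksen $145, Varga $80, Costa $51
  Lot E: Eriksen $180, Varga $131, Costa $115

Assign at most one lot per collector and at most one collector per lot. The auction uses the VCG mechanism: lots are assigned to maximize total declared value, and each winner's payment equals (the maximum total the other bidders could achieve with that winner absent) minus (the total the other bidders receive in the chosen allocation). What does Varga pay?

Varga pays $63.

Efficient allocation: Eriksen→Lot C ($145), Varga→Lot E ($131), Costa→Lot G ($52); total welfare W = $328.
Varga receives Lot E at value $131, so the others get W − 131 = $197.
Without Varga: best allocation of the remaining 2 bidders over all 3 lots is Eriksen→Lot C ($145), Costa→Lot E ($115), total $260.
VCG payment = (others' best without Varga) − (others' welfare with Varga) = 260 − 197 = $63.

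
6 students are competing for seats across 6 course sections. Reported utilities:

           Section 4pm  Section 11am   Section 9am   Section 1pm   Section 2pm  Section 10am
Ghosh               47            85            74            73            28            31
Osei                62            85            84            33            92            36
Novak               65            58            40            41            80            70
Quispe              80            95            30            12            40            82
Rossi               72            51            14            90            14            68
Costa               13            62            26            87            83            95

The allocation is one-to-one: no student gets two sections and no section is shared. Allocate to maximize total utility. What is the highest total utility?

This is the linear assignment problem.
Optimal: Ghosh→Section 11am (85 points), Osei→Section 9am (84 points), Novak→Section 2pm (80 points), Quispe→Section 4pm (80 points), Rossi→Section 1pm (90 points), Costa→Section 10am (95 points) — total 85+84+80+80+90+95 = 514 points.
Row-greedy (each student in turn takes its best remaining section) gives 443 points, worse by 71.
Next-best assignment: Ghosh→Section 9am, Osei→Section 2pm, Novak→Section 4pm, Quispe→Section 11am, Rossi→Section 1pm, Costa→Section 10am = 511 points.
Checked against all permutations: 514 points is optimal.

Maximum total: 514 points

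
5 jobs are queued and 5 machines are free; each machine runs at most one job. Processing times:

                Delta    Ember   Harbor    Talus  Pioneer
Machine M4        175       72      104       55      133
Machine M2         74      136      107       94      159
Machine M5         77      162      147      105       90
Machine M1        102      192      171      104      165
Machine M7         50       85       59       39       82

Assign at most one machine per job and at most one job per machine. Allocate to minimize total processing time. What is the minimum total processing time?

Min total: 399 min

Optimal: Delta→Machine M2 (74 min), Ember→Machine M4 (72 min), Harbor→Machine M7 (59 min), Talus→Machine M1 (104 min), Pioneer→Machine M5 (90 min) — total 74+72+59+104+90 = 399 min.
Row-greedy (each job in turn takes its cheapest remaining machine) gives 423 min, worse by 24.
Swapping Ember↔Talus (Ember→Machine M1 192 min, Talus→Machine M4 55 min) adds 71.
No other one-to-one assignment undercuts 399 min.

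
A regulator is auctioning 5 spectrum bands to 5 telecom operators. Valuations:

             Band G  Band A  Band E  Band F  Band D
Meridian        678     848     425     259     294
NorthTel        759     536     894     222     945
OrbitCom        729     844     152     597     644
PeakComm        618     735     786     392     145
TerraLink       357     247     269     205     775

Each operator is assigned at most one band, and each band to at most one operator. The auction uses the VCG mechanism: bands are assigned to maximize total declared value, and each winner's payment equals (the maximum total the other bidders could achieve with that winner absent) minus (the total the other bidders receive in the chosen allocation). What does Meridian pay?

Efficient allocation: Meridian→Band A ($848M), NorthTel→Band G ($759M), OrbitCom→Band F ($597M), PeakComm→Band E ($786M), TerraLink→Band D ($775M); total welfare W = $3765M.
Meridian receives Band A at value $848M, so the others get W − 848 = $2917M.
Without Meridian: best allocation of the remaining 4 bidders over all 5 bands is NorthTel→Band G ($759M), OrbitCom→Band A ($844M), PeakComm→Band E ($786M), TerraLink→Band D ($775M), total $3164M.
VCG payment = (others' best without Meridian) − (others' welfare with Meridian) = 3164 − 2917 = $247M.

Meridian pays $247M.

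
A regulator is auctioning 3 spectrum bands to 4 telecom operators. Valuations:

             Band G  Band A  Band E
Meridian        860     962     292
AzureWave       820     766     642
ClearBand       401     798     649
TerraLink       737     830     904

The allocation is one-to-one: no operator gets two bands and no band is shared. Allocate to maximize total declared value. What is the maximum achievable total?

Treat this as an assignment problem: match each operator to one band.
Optimal: AzureWave→Band G ($820M), Meridian→Band A ($962M), TerraLink→Band E ($904M) — total 820+962+904 = $2686M.
Row-greedy (each operator in turn takes its best remaining band) gives $2431M, worse by 255.

Maximum total: $2686M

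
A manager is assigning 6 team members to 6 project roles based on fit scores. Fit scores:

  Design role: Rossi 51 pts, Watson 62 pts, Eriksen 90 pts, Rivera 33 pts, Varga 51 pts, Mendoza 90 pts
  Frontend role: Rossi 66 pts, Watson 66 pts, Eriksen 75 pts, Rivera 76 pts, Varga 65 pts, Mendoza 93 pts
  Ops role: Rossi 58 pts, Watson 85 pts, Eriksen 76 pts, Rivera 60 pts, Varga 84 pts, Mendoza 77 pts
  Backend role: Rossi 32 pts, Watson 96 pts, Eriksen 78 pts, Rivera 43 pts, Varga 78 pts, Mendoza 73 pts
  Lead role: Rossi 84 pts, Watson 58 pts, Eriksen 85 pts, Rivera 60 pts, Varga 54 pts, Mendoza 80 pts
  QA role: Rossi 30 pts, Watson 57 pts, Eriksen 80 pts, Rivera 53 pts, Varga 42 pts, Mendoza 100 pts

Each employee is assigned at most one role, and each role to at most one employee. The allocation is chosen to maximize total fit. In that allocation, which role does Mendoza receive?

Optimal: Rossi→Lead role (84 pts), Watson→Backend role (96 pts), Eriksen→Design role (90 pts), Rivera→Frontend role (76 pts), Varga→Ops role (84 pts), Mendoza→QA role (100 pts) — total 84+96+90+76+84+100 = 530 pts.
Column-greedy (each role in turn goes to its best remaining employee) gives 483 pts, worse by 47.
Swapping Eriksen↔Mendoza (Eriksen→QA role 80 pts, Mendoza→Design role 90 pts) loses 20.
Checked against all permutations: 530 pts is optimal.

Mendoza receives QA role.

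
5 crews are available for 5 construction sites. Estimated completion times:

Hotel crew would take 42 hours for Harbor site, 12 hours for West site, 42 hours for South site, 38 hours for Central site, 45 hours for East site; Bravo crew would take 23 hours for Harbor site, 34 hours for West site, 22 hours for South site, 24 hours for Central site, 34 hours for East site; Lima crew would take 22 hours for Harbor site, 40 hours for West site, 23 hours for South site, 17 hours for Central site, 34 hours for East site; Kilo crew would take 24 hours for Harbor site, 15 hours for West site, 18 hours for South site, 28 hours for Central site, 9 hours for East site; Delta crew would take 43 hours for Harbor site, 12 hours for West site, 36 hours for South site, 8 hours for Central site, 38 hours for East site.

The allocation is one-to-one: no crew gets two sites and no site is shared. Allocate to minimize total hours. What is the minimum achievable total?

This is a one-to-one assignment (minimum-cost bipartite matching).
Optimal: Hotel crew→West site (12 hours), Bravo crew→South site (22 hours), Lima crew→Harbor site (22 hours), Kilo crew→East site (9 hours), Delta crew→Central site (8 hours) — total 12+22+22+9+8 = 73 hours.
Row-greedy (each crew in turn takes its cheapest remaining site) gives 103 hours, worse by 30.
Swapping Hotel crew↔Delta crew (Hotel crew→Central site 38 hours, Delta crew→West site 12 hours) adds 30.
No other one-to-one assignment undercuts 73 hours.

Min total: 73 hours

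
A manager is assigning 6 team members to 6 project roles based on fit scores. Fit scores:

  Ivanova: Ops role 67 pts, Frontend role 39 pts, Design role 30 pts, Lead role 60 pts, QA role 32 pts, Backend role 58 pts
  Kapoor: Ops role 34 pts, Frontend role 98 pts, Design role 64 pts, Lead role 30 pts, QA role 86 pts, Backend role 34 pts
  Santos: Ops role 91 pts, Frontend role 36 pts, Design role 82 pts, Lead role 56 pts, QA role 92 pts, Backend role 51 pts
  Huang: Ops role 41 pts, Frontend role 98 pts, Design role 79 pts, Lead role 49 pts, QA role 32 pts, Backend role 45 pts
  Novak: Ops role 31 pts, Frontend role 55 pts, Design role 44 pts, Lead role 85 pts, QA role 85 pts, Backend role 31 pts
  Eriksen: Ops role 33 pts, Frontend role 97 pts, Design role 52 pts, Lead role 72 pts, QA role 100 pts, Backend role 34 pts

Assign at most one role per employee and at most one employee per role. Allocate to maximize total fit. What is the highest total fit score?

Maximum total: 511 pts

Treat this as an assignment problem: match each employee to one role.
Optimal: Ivanova→Backend role (58 pts), Kapoor→Frontend role (98 pts), Santos→Ops role (91 pts), Huang→Design role (79 pts), Novak→Lead role (85 pts), Eriksen→QA role (100 pts) — total 58+98+91+79+85+100 = 511 pts.
Row-greedy (each employee in turn takes its best remaining role) gives 455 pts, worse by 56.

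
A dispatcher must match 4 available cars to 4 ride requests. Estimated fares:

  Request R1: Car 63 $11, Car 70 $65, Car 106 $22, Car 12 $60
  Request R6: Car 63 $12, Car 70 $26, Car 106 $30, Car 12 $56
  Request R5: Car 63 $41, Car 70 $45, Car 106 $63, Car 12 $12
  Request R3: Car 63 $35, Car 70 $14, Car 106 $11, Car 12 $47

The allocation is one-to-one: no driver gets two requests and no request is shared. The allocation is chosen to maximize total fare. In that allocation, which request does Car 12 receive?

Optimal: Car 63→Request R3 ($35), Car 70→Request R1 ($65), Car 106→Request R5 ($63), Car 12→Request R6 ($56) — total 35+65+63+56 = $219.
Row-greedy (each driver in turn takes its best remaining request) gives $183, worse by 36.
Next-best assignment: Car 63→Request R6, Car 70→Request R1, Car 106→Request R5, Car 12→Request R3 = $187.
Swapping Car 70↔Car 12 (Car 70→Request R6 $26, Car 12→Request R1 $60) loses 35.
No other one-to-one assignment exceeds $219.
Car 12's own top request is Request R1 ($60), but forcing Car 12→Request R1 and reassigning the rest optimally gives only $184 — worse by 35.

Car 12 receives Request R6.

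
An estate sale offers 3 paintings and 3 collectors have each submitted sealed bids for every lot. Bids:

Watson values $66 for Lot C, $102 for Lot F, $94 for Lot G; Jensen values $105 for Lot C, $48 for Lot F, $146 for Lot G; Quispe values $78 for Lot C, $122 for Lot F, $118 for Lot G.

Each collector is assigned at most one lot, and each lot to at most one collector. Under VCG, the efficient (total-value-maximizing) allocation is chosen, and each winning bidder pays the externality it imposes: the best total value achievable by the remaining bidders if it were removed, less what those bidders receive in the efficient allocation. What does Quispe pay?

Quispe pays $36.

Efficient allocation: Watson→Lot C ($66), Jensen→Lot G ($146), Quispe→Lot F ($122); total welfare W = $334.
Quispe receives Lot F at value $122, so the others get W − 122 = $212.
Without Quispe: best allocation of the remaining 2 bidders over all 3 lots is Watson→Lot F ($102), Jensen→Lot G ($146), total $248.
VCG payment = (others' best without Quispe) − (others' welfare with Quispe) = 248 − 212 = $36.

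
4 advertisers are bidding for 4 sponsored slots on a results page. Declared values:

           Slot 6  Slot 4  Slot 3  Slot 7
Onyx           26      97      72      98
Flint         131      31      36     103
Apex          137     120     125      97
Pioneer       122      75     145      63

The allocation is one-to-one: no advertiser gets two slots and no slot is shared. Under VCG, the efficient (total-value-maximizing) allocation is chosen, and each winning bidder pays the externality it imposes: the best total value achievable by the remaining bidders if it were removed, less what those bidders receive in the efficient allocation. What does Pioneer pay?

Efficient allocation: Onyx→Slot 7 ($98), Flint→Slot 6 ($131), Apex→Slot 4 ($120), Pioneer→Slot 3 ($145); total welfare W = $494.
Pioneer receives Slot 3 at value $145, so the others get W − 145 = $349.
Without Pioneer: best allocation of the remaining 3 bidders over all 4 slots is Onyx→Slot 7 ($98), Flint→Slot 6 ($131), Apex→Slot 3 ($125), total $354.
VCG payment = (others' best without Pioneer) − (others' welfare with Pioneer) = 354 − 349 = $5.

Pioneer pays $5.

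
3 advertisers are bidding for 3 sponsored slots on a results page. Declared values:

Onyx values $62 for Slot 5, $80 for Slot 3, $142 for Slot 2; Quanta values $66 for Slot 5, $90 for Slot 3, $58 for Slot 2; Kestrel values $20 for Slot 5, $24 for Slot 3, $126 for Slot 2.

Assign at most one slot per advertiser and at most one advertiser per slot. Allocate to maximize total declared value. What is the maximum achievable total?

This is the linear assignment problem.
Optimal: Onyx→Slot 5 ($62), Quanta→Slot 3 ($90), Kestrel→Slot 2 ($126) — total 62+90+126 = $278.
Row-greedy (each advertiser in turn takes its best remaining slot) gives $252, worse by 26.
Next-best assignment: Onyx→Slot 3, Quanta→Slot 5, Kestrel→Slot 2 = $272.

Maximum total: $278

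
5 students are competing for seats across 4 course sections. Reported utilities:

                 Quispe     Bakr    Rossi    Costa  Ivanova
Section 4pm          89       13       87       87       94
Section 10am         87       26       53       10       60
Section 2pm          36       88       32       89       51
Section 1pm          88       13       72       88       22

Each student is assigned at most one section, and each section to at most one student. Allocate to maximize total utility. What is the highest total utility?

Max total: 357 points

Optimal: Ivanova→Section 4pm (94 points), Quispe→Section 10am (87 points), Bakr→Section 2pm (88 points), Costa→Section 1pm (88 points) — total 94+87+88+88 = 357 points.
Row-greedy (each student in turn takes its best remaining section) gives 259 points, worse by 98.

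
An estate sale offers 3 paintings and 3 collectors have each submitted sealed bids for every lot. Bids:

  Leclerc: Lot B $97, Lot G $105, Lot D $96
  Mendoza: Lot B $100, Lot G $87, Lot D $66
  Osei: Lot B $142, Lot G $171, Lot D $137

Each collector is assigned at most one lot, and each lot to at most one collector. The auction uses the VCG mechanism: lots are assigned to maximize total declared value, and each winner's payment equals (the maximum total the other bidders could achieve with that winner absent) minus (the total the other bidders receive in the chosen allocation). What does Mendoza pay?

Mendoza pays $1.

Efficient allocation: Leclerc→Lot D ($96), Mendoza→Lot B ($100), Osei→Lot G ($171); total welfare W = $367.
Mendoza receives Lot B at value $100, so the others get W − 100 = $267.
Without Mendoza: best allocation of the remaining 2 bidders over all 3 lots is Leclerc→Lot B ($97), Osei→Lot G ($171), total $268.
VCG payment = (others' best without Mendoza) − (others' welfare with Mendoza) = 268 − 267 = $1.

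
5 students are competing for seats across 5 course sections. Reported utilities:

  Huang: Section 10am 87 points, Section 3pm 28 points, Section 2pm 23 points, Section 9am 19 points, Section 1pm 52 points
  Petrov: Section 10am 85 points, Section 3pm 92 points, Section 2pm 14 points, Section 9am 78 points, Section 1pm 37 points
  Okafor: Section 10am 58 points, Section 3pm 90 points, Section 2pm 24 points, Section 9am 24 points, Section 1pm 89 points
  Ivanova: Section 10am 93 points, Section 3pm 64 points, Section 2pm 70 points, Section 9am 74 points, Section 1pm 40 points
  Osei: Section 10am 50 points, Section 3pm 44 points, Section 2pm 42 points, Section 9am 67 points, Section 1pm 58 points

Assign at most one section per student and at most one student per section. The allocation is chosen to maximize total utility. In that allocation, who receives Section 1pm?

Optimal: Huang→Section 10am (87 points), Petrov→Section 3pm (92 points), Okafor→Section 1pm (89 points), Ivanova→Section 2pm (70 points), Osei→Section 9am (67 points) — total 87+92+89+70+67 = 405 points.
Column-greedy (each section in turn goes to its best remaining student) gives 303 points, worse by 102.
Swapping Petrov↔Huang (Petrov→Section 10am 85 points, Huang→Section 3pm 28 points) loses 66.
Okafor's own top section is Section 3pm (90 points), but forcing Okafor→Section 3pm and reassigning the rest optimally gives only 383 points — worse by 22.

Okafor receives Section 1pm.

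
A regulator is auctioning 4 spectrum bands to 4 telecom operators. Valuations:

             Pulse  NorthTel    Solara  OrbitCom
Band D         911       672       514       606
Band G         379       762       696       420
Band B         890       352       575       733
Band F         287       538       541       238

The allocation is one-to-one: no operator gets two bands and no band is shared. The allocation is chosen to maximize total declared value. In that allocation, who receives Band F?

Solara receives Band F.

This is a one-to-one assignment (maximum-weight bipartite matching).
Optimal: Pulse→Band D ($911M), NorthTel→Band G ($762M), Solara→Band F ($541M), OrbitCom→Band B ($733M) — total 911+762+541+733 = $2947M.
Row-greedy (each operator in turn takes its best remaining band) gives $2486M, worse by 461.
Solara's own top band is Band G ($696M), but forcing Solara→Band G and reassigning the rest optimally gives only $2878M — worse by 69.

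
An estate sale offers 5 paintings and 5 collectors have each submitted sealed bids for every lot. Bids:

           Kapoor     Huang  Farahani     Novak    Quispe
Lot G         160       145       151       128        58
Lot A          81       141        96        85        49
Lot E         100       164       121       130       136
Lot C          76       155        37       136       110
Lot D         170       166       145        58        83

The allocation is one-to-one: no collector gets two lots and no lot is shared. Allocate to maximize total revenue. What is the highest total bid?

Max total: $734

Optimal: Kapoor→Lot D ($170), Huang→Lot A ($141), Farahani→Lot G ($151), Novak→Lot C ($136), Quispe→Lot E ($136) — total 170+141+151+136+136 = $734.
Max-entry greedy (repeatedly take the single best remaining cell) gives $670, worse by 64.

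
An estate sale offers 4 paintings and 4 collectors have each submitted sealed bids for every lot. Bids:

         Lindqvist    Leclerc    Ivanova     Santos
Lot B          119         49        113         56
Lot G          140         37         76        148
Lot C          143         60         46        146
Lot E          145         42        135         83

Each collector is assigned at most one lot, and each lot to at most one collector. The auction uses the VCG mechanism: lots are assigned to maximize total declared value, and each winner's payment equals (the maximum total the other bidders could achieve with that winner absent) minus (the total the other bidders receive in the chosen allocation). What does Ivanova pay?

Ivanova pays $13.

Efficient allocation: Lindqvist→Lot C ($143), Leclerc→Lot B ($49), Ivanova→Lot E ($135), Santos→Lot G ($148); total welfare W = $475.
Ivanova receives Lot E at value $135, so the others get W − 135 = $340.
Without Ivanova: best allocation of the remaining 3 bidders over all 4 lots is Lindqvist→Lot E ($145), Leclerc→Lot C ($60), Santos→Lot G ($148), total $353.
VCG payment = (others' best without Ivanova) − (others' welfare with Ivanova) = 353 − 340 = $13.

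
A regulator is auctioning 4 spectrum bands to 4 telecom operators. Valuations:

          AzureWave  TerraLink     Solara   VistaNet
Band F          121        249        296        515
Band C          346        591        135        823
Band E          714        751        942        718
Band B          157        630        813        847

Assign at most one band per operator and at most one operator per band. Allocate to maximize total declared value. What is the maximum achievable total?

Max total: $2633M

Optimal: AzureWave→Band E ($714M), TerraLink→Band C ($591M), Solara→Band B ($813M), VistaNet→Band F ($515M) — total 714+591+813+515 = $2633M.
Row-greedy (each operator in turn takes its best remaining band) gives $2463M, worse by 170.
Next-best assignment: AzureWave→Band E, TerraLink→Band F, Solara→Band B, VistaNet→Band C = $2599M.
No other one-to-one assignment exceeds $2633M.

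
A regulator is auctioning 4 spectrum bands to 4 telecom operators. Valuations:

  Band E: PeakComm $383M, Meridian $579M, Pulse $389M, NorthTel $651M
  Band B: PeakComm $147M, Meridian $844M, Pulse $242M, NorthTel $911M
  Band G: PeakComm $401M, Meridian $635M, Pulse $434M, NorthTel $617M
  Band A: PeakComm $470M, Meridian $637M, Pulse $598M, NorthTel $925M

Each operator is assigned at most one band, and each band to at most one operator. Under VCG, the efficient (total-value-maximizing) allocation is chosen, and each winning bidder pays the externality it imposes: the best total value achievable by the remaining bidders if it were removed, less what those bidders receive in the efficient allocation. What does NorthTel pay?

NorthTel pays $182M.

Efficient allocation: PeakComm→Band E ($383M), Meridian→Band B ($844M), Pulse→Band G ($434M), NorthTel→Band A ($925M); total welfare W = $2586M.
NorthTel receives Band A at value $925M, so the others get W − 925 = $1661M.
Without NorthTel: best allocation of the remaining 3 bidders over all 4 bands is PeakComm→Band G ($401M), Meridian→Band B ($844M), Pulse→Band A ($598M), total $1843M.
VCG payment = (others' best without NorthTel) − (others' welfare with NorthTel) = 1843 − 1661 = $182M.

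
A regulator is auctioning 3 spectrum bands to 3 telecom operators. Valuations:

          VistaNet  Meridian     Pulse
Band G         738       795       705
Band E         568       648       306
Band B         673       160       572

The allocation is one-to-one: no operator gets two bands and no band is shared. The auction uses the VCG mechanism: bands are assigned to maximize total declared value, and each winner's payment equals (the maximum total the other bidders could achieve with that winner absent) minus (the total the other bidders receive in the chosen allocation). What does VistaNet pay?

Efficient allocation: VistaNet→Band B ($673M), Meridian→Band E ($648M), Pulse→Band G ($705M); total welfare W = $2026M.
VistaNet receives Band B at value $673M, so the others get W − 673 = $1353M.
Without VistaNet: best allocation of the remaining 2 bidders over all 3 bands is Meridian→Band G ($795M), Pulse→Band B ($572M), total $1367M.
VCG payment = (others' best without VistaNet) − (others' welfare with VistaNet) = 1367 − 1353 = $14M.

VistaNet pays $14M.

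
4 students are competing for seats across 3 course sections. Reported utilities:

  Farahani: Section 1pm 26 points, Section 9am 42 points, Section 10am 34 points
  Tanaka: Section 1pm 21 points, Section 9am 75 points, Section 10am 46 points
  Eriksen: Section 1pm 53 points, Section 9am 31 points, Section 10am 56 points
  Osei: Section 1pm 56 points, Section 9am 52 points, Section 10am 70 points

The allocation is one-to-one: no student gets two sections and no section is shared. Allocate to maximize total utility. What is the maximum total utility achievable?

Maximum total: 198 points

Optimal: Eriksen→Section 1pm (53 points), Tanaka→Section 9am (75 points), Osei→Section 10am (70 points) — total 53+75+70 = 198 points.
Next-best assignment: Osei→Section 1pm, Tanaka→Section 9am, Eriksen→Section 10am = 187 points.
Checked against all permutations: 198 points is optimal.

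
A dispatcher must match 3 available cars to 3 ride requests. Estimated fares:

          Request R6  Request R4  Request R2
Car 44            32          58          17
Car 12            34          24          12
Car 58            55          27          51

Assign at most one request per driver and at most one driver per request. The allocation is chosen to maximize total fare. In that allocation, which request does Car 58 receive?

Car 58 receives Request R2.

This is the linear assignment problem.
Optimal: Car 44→Request R4 ($58), Car 12→Request R6 ($34), Car 58→Request R2 ($51) — total 58+34+51 = $143.
Swapping Car 44↔Car 12 (Car 44→Request R6 $32, Car 12→Request R4 $24) loses 36.
Car 58's own top request is Request R6 ($55), but forcing Car 58→Request R6 and reassigning the rest optimally gives only $125 — worse by 18.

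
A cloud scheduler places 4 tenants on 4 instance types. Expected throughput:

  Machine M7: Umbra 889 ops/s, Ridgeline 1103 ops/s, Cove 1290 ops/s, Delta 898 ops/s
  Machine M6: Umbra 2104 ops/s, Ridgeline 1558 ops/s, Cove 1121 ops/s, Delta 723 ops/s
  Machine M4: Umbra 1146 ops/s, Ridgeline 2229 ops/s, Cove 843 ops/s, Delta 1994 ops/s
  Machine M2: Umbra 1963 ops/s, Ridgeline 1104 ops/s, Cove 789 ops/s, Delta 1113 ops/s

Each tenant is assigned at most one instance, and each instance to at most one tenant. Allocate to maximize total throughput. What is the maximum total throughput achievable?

Max total: 6805 ops/s

This is a one-to-one assignment (maximum-weight bipartite matching).
Optimal: Umbra→Machine M2 (1963 ops/s), Ridgeline→Machine M6 (1558 ops/s), Cove→Machine M7 (1290 ops/s), Delta→Machine M4 (1994 ops/s) — total 1963+1558+1290+1994 = 6805 ops/s.
Column-greedy (each instance in turn goes to its best remaining tenant) gives 6736 ops/s, worse by 69.
Next-best assignment: Umbra→Machine M6, Ridgeline→Machine M4, Cove→Machine M7, Delta→Machine M2 = 6736 ops/s.
Every other assignment is strictly worse.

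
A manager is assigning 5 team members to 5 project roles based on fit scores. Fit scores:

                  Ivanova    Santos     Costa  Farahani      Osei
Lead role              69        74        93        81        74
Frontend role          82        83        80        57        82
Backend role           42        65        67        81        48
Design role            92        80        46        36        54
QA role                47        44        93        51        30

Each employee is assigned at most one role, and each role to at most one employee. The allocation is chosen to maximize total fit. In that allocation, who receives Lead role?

Osei receives Lead role.

Optimal: Ivanova→Design role (92 pts), Santos→Frontend role (83 pts), Costa→QA role (93 pts), Farahani→Backend role (81 pts), Osei→Lead role (74 pts) — total 92+83+93+81+74 = 423 pts.
Max-entry greedy (repeatedly take the single best remaining cell) gives 379 pts, worse by 44.
Osei's own top role is Frontend role (82 pts), but forcing Osei→Frontend role and reassigning the rest optimally gives only 422 pts — worse by 1.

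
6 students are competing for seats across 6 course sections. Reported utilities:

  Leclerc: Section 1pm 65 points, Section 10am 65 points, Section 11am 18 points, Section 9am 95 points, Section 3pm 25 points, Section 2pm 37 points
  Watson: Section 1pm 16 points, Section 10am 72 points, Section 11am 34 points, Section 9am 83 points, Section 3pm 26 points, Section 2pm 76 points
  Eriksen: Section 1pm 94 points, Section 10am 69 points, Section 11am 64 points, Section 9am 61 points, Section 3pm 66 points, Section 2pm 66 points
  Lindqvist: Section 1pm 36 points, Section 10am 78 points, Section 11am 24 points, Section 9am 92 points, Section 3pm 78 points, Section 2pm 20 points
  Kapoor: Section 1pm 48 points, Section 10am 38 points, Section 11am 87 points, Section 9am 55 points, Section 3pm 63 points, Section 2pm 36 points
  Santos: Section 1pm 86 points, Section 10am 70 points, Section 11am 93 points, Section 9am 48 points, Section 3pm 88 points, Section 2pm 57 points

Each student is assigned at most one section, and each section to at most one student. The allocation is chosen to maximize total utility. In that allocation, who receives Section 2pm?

This is a one-to-one assignment (maximum-weight bipartite matching).
Optimal: Leclerc→Section 9am (95 points), Watson→Section 2pm (76 points), Eriksen→Section 1pm (94 points), Lindqvist→Section 10am (78 points), Kapoor→Section 11am (87 points), Santos→Section 3pm (88 points) — total 95+76+94+78+87+88 = 518 points.
Column-greedy (each section in turn goes to its best remaining student) gives 499 points, worse by 19.
Watson's own top section is Section 9am (83 points), but forcing Watson→Section 9am and reassigning the rest optimally gives only 467 points — worse by 51.

Watson receives Section 2pm.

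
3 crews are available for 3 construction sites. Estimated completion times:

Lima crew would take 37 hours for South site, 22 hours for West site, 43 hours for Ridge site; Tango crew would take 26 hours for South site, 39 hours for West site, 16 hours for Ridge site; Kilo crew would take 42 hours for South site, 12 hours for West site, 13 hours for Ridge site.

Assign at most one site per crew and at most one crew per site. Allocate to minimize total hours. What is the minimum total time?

Optimal: Lima crew→West site (22 hours), Tango crew→South site (26 hours), Kilo crew→Ridge site (13 hours) — total 22+26+13 = 61 hours.
Row-greedy (each crew in turn takes its cheapest remaining site) gives 80 hours, worse by 19.
No other one-to-one assignment undercuts 61 hours.

Min total: 61 hours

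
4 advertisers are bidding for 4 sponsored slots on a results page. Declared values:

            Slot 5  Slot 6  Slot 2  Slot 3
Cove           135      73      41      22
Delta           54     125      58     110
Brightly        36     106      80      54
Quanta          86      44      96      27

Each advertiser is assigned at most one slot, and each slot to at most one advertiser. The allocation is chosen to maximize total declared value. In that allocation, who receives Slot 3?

Delta receives Slot 3.

Optimal: Cove→Slot 5 ($135), Delta→Slot 3 ($110), Brightly→Slot 6 ($106), Quanta→Slot 2 ($96) — total 135+110+106+96 = $447.
Column-greedy (each slot in turn goes to its best remaining advertiser) gives $410, worse by 37.
Next-best assignment: Cove→Slot 5, Delta→Slot 6, Brightly→Slot 3, Quanta→Slot 2 = $410.
Delta's own top slot is Slot 6 ($125), but forcing Delta→Slot 6 and reassigning the rest optimally gives only $410 — worse by 37.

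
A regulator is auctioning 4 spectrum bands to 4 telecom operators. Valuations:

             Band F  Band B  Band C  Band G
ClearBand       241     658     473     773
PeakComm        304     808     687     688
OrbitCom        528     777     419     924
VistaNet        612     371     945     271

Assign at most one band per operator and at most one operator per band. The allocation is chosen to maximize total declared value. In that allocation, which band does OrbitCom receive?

OrbitCom receives Band F.

Treat this as an assignment problem: match each operator to one band.
Optimal: ClearBand→Band G ($773M), PeakComm→Band B ($808M), OrbitCom→Band F ($528M), VistaNet→Band C ($945M) — total 773+808+528+945 = $3054M.
Max-entry greedy (repeatedly take the single best remaining cell) gives $2918M, worse by 136.
No other one-to-one assignment exceeds $3054M.
OrbitCom's own top band is Band G ($924M), but forcing OrbitCom→Band G and reassigning the rest optimally gives only $2918M — worse by 136.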